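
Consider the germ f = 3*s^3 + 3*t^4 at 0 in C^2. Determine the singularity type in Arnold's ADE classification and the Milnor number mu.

The Hessian of f at 0 has rank 0. Corank 2; j^3 = 3*s^3 is a perfect cube, so E-series; the 4-jet and mu = 6 give E_6.

Type E6, Milnor number mu = 6.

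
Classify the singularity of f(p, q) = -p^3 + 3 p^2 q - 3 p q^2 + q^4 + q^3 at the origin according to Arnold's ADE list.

E_6

The Hessian of f at 0 has rank 0. Corank 2; j^3 = -(p - q)^3 is a perfect cube, so E-series; the 4-jet and mu = 6 give E_6.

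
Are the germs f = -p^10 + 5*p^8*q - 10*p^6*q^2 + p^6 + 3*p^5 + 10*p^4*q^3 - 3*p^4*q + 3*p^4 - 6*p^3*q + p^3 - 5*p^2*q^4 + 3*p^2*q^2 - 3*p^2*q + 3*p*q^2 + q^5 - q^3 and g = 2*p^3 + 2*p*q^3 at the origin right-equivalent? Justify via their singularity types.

No.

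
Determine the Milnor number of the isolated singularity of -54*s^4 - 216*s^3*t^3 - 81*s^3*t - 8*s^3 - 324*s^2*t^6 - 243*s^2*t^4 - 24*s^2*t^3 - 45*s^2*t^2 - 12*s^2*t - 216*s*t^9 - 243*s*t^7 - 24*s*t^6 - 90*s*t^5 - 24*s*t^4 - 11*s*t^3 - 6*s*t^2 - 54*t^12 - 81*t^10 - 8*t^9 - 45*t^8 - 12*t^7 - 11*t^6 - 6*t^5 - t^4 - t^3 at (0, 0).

7

The Hessian of f at 0 has rank 0. Corank 2; j^3 = -(2*s + t)^3 is a perfect cube, so E-series; the 4-jet and mu = 7 give E_7.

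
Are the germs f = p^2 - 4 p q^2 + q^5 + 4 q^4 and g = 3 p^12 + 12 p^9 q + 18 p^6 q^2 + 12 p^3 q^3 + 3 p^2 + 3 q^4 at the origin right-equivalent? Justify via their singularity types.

No.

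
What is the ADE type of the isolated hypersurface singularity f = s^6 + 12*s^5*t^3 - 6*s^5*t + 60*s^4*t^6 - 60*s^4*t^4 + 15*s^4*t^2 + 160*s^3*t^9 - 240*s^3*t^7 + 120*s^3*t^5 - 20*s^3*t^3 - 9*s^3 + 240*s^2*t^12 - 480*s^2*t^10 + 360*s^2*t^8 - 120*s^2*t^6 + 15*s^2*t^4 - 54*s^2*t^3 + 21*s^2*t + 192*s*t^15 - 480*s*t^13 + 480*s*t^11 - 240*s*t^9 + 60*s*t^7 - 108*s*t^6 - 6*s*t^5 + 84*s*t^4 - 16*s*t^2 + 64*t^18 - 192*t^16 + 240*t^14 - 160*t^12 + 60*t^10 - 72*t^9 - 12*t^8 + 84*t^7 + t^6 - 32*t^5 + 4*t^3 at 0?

D_{7}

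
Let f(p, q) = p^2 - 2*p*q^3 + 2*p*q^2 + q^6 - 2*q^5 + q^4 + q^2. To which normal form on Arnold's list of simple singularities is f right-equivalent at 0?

A1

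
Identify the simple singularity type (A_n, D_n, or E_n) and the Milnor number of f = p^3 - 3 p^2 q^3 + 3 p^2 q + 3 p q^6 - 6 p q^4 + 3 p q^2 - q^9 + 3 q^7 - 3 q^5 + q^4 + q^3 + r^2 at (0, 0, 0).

Type E_6, Milnor number mu = 6.

The Hessian of f at 0 has rank 1. Corank 2; j^3 = (p + q)^3 is a perfect cube, so E-series; the 4-jet and mu = 6 give E_6.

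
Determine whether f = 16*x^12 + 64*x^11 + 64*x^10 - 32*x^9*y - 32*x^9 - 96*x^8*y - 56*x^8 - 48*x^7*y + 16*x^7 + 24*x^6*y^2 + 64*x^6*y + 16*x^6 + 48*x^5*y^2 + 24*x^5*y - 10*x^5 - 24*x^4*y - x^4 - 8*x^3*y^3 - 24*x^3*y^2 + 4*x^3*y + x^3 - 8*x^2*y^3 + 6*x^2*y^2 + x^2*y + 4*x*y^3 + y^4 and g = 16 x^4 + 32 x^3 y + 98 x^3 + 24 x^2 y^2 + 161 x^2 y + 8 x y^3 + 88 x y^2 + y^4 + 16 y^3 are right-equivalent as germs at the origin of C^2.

Yes.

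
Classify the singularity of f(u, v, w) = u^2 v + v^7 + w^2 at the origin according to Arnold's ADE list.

D8

The Hessian of f at 0 is [[0, 0, 0], [0, 0, 0], [0, 0, 2]] with rank 1, so corank 2. A Groebner basis of the Jacobian ideal J(f) in C{u,v,w} is {u^2/7 + v^6, u^3, u*v, w}; counting standard monomials gives mu = 8. Corank 2; j^3 = u^2*v has shape L^2 M (L != M), so D-series; mu = 8 gives D_8.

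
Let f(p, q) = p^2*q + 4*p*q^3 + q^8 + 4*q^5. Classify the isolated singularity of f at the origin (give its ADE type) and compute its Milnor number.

Type D_{9}, Milnor number mu = 9.

The Hessian of f at 0 has rank 0. Corank 2; j^3 = p^2*q has shape L^2 M (L != M), so D-series; mu = 9 gives D_9.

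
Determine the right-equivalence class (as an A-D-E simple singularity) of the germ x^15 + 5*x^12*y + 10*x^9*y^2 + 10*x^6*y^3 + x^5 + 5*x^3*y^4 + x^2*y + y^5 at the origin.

D_{6}

The Hessian of f at 0 is [[0, 0], [0, 0]] with rank 0, so corank 2. A Groebner basis of the Jacobian ideal J(f) in C{x,y} is {x^2/5 + y^4, x^3, x*y}; counting standard monomials gives mu = 6. Corank 2; j^3 = x^2*y has shape L^2 M (L != M), so D-series; mu = 6 gives D_6.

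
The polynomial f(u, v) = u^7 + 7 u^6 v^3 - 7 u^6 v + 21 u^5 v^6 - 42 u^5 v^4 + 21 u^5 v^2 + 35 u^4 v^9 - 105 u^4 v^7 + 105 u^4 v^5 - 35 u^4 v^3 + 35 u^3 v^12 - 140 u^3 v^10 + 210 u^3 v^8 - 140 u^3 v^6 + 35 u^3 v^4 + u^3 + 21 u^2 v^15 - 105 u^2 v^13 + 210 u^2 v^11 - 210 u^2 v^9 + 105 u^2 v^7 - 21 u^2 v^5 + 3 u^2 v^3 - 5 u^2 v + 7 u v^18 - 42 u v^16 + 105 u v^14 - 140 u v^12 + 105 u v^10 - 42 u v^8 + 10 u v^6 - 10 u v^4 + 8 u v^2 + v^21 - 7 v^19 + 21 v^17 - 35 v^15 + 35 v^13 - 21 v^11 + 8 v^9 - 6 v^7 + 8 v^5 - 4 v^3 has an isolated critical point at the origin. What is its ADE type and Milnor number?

The Hessian of f at 0 has rank 0. Corank 2; j^3 = (u - 2*v)^2*(u - v) has shape L^2 M (L != M), so D-series; mu = 8 gives D_8.

Type D_8, Milnor number mu = 8.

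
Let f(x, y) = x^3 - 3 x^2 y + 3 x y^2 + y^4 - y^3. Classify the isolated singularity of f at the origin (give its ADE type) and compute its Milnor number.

The Hessian of f at 0 has rank 0. Corank 2; j^3 = (x - y)^3 is a perfect cube, so E-series; the 4-jet and mu = 6 give E_6.

Type E_6, Milnor number mu = 6.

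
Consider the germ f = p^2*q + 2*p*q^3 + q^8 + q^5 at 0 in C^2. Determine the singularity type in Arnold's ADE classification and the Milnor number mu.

Type D_{9}, Milnor number mu = 9.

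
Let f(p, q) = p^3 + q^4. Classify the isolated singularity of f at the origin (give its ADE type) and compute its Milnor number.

Type E_6, Milnor number mu = 6.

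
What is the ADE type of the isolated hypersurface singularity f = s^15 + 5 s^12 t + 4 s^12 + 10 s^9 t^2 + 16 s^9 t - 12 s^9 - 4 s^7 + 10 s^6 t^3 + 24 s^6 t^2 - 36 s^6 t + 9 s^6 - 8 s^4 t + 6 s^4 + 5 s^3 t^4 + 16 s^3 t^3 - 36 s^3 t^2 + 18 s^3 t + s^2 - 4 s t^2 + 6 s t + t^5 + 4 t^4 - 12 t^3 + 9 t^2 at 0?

The Hessian of f at 0 has rank 1. Corank 1: A-series; mu = 4 gives A_4.

A_4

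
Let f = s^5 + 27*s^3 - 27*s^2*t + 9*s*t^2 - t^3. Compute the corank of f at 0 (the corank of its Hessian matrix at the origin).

2

The Hessian at 0 is [[0, 0], [0, 0]] of rank 0; hence corank 2.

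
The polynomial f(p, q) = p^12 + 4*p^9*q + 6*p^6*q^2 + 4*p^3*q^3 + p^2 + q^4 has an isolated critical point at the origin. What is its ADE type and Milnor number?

The Hessian of f at 0 has rank 1. Corank 1: A-series; mu = 3 gives A_3.

Type A3, Milnor number mu = 3.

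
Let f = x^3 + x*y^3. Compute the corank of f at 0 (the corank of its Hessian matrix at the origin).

Hessian at 0 has rank 0.

2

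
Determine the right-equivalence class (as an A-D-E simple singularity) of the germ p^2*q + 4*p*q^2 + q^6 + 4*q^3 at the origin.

D7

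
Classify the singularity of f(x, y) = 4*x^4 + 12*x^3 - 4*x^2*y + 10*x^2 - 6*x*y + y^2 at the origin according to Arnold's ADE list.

The Hessian of f at 0 is [[20, -6], [-6, 2]] with rank 2, so corank 0. A Groebner basis of the Jacobian ideal J(f) in C{x,y} is {x, y}; counting standard monomials gives mu = 1. Corank 0: nondegenerate Morse point, so A_1.

A_{1}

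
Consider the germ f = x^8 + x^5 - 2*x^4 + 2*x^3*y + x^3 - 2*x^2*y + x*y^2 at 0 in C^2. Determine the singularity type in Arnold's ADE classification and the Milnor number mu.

The Hessian of f at 0 is [[0, 0], [0, 0]] with rank 0, so corank 2. A Groebner basis of the Jacobian ideal J(f) in C{x,y} is {x^2*y^2 - x*y^2 + y^3, 31*x^2*y/8 - x^2 + x*y^3 - 6*x*y^2 + 9*x*y/8 + 3*y^3 - y^2/8, 21*x^2*y/2 - 3*x^2 - 14*x*y^2 + 7*x*y/2 + y^4 + 6*y^3 - y^2/2, x^3 - x^2 + x*y}; counting standard monomials gives mu = 9. Corank 2; j^3 = x*(x - y)^2 has shape L^2 M (L != M), so D-series; mu = 9 gives D_9.

Type D_{9}, Milnor number mu = 9.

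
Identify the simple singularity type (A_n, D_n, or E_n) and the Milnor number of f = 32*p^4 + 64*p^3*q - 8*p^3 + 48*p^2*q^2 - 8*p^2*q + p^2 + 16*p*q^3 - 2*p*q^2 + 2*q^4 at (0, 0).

Type A_{3}, Milnor number mu = 3.

The Hessian of f at 0 has rank 1. Corank 1: A-series; mu = 3 gives A_3.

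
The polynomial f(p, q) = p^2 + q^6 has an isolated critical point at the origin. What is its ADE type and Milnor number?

Type A_5, Milnor number mu = 5.

The Hessian of f at 0 has rank 1. Corank 1: A-series; mu = 5 gives A_5.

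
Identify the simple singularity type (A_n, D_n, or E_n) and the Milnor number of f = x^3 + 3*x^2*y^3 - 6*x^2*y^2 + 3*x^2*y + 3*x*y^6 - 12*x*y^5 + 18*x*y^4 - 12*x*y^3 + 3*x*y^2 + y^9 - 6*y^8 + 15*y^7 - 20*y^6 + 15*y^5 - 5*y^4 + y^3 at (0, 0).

Type E_{6}, Milnor number mu = 6.

The Hessian of f at 0 has rank 0. Corank 2; j^3 = (x + y)^3 is a perfect cube, so E-series; the 4-jet and mu = 6 give E_6.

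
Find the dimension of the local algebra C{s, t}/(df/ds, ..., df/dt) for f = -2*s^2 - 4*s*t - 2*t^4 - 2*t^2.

3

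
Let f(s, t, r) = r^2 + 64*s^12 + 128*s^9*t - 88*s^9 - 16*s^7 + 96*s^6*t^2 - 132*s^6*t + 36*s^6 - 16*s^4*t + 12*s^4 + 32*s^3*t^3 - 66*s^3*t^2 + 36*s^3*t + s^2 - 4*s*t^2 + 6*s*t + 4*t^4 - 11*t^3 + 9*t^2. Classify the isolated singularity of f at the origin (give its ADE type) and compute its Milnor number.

Type A_2, Milnor number mu = 2.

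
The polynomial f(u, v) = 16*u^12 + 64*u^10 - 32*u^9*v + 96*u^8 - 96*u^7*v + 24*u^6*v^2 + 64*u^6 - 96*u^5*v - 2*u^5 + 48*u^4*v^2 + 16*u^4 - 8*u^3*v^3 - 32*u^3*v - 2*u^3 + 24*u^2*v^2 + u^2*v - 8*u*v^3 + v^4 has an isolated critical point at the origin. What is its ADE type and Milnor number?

The Hessian of f at 0 is [[0, 0], [0, 0]] with rank 0, so corank 2. A Groebner basis of the Jacobian ideal J(f) in C{u,v} is {u*v^2, u*v/8 + v^3, u^2 - u*v/2}; counting standard monomials gives mu = 5. Corank 2; j^3 = -u^2*(2*u - v) has shape L^2 M (L != M), so D-series; mu = 5 gives D_5.

Type D_{5}, Milnor number mu = 5.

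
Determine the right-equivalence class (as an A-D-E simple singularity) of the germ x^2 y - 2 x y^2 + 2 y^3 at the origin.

D4

The Hessian of f at 0 has rank 0. Corank 2; j^3 = y*(x^2 - 2*x*y + 2*y^2) splits into three distinct lines over C (the quadratic factor has nonzero discriminant), so D_4.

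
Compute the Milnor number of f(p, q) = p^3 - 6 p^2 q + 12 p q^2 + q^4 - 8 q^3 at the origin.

The Hessian of f at 0 is [[0, 0], [0, 0]] with rank 0, so corank 2. A Groebner basis of the Jacobian ideal J(f) in C{p,q} is {q^3, p^2 - 4*p*q + 4*q^2}; counting standard monomials gives mu = 6. Corank 2; j^3 = (p - 2*q)^3 is a perfect cube, so E-series; the 4-jet and mu = 6 give E_6.

6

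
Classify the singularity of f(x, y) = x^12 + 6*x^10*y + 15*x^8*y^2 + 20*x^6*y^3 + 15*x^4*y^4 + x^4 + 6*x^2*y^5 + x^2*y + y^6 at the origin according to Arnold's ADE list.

The Hessian of f at 0 has rank 0. Corank 2; j^3 = x^2*y has shape L^2 M (L != M), so D-series; mu = 7 gives D_7.

D7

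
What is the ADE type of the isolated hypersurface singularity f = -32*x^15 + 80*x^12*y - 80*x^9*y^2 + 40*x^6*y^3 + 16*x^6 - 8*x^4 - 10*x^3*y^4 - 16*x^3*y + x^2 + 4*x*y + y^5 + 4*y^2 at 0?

A_4

The Hessian of f at 0 has rank 1. Corank 1: A-series; mu = 4 gives A_4.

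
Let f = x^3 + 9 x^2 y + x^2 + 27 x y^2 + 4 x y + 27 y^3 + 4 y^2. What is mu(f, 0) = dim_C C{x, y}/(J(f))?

2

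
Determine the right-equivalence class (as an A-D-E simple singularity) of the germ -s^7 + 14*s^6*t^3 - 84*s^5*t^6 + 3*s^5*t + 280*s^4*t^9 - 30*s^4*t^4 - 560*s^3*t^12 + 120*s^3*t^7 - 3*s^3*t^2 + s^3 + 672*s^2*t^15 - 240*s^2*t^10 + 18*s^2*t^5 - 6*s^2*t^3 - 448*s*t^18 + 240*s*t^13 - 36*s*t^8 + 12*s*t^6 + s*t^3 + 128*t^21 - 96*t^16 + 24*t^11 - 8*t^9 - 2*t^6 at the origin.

The Hessian of f at 0 has rank 0. Corank 2; j^3 = s^3 is a perfect cube, so E-series; the 4-jet and mu = 7 give E_7.

E7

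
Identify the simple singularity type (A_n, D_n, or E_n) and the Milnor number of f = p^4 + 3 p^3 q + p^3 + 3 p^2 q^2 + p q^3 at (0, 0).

Type E_7, Milnor number mu = 7.

The Hessian of f at 0 has rank 0. Corank 2; j^3 = p^3 is a perfect cube, so E-series; the 4-jet and mu = 7 give E_7.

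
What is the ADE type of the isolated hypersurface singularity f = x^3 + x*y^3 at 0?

The Hessian of f at 0 has rank 0. Corank 2; j^3 = x^3 is a perfect cube, so E-series; the 4-jet and mu = 7 give E_7.

E7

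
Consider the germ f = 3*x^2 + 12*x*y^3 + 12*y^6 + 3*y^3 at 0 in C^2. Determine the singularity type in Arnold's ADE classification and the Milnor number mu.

The Hessian of f at 0 has rank 1. Corank 1: A-series; mu = 2 gives A_2.

Type A_{2}, Milnor number mu = 2.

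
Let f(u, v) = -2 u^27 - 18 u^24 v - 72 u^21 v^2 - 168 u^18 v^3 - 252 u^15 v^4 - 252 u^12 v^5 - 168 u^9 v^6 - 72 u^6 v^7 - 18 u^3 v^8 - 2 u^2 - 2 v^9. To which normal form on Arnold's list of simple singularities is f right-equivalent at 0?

The Hessian of f at 0 has rank 1. Corank 1: A-series; mu = 8 gives A_8.

A_8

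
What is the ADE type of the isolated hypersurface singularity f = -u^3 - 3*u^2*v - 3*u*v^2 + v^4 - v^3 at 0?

E_{6}

The Hessian of f at 0 is [[0, 0], [0, 0]] with rank 0, so corank 2. A Groebner basis of the Jacobian ideal J(f) in C{u,v} is {v^3, u^2 + 2*u*v + v^2}; counting standard monomials gives mu = 6. Corank 2; j^3 = -(u + v)^3 is a perfect cube, so E-series; the 4-jet and mu = 6 give E_6.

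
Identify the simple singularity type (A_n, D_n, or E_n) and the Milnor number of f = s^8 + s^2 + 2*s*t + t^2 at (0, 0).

Type A_{7}, Milnor number mu = 7.

The Hessian of f at 0 has rank 1. Corank 1: A-series; mu = 7 gives A_7.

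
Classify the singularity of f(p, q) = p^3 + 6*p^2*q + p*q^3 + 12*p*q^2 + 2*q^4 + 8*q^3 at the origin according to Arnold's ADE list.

The Hessian of f at 0 is [[0, 0], [0, 0]] with rank 0, so corank 2. A Groebner basis of the Jacobian ideal J(f) in C{p,q} is {p^3 + 6*p^2*q + 48*p^2 + 192*p*q + 192*q^2, -6*p^2 + p*q^2 - 24*p*q - 24*q^2, 3*p^2 + 12*p*q + q^3 + 12*q^2}; counting standard monomials gives mu = 7. Corank 2; j^3 = (p + 2*q)^3 is a perfect cube, so E-series; the 4-jet and mu = 7 give E_7.

E_{7}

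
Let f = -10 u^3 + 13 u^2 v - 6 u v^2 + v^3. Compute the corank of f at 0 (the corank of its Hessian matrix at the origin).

Hessian at 0 has rank 0.

2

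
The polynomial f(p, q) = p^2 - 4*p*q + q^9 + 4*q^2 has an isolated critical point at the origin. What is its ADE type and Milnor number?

Type A8, Milnor number mu = 8.

The Hessian of f at 0 is [[2, -4], [-4, 8]] with rank 1, so corank 1. A Groebner basis of the Jacobian ideal J(f) in C{p,q} is {q^8, p - 2*q}; counting standard monomials gives mu = 8. Corank 1: A-series; mu = 8 gives A_8.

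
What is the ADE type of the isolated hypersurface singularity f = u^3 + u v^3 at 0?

The Hessian of f at 0 has rank 0. Corank 2; j^3 = u^3 is a perfect cube, so E-series; the 4-jet and mu = 7 give E_7.

E_{7}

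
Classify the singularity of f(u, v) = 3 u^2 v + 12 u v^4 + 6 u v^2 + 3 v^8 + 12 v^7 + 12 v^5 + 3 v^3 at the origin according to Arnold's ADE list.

D_{9}

The Hessian of f at 0 has rank 0. Corank 2; j^3 = 3*v*(u + v)^2 has shape L^2 M (L != M), so D-series; mu = 9 gives D_9.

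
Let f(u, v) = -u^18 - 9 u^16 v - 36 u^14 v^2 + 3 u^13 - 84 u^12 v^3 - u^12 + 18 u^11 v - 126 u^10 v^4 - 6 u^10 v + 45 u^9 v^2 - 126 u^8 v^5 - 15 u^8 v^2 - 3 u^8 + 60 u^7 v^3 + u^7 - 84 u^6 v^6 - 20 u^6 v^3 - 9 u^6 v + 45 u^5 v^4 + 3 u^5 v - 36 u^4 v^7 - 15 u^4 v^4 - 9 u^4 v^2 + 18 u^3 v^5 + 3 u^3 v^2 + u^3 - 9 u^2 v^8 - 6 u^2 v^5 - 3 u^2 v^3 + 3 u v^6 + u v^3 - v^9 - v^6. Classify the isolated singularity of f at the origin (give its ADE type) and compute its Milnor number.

Type E_{7}, Milnor number mu = 7.

The Hessian of f at 0 has rank 0. Corank 2; j^3 = u^3 is a perfect cube, so E-series; the 4-jet and mu = 7 give E_7.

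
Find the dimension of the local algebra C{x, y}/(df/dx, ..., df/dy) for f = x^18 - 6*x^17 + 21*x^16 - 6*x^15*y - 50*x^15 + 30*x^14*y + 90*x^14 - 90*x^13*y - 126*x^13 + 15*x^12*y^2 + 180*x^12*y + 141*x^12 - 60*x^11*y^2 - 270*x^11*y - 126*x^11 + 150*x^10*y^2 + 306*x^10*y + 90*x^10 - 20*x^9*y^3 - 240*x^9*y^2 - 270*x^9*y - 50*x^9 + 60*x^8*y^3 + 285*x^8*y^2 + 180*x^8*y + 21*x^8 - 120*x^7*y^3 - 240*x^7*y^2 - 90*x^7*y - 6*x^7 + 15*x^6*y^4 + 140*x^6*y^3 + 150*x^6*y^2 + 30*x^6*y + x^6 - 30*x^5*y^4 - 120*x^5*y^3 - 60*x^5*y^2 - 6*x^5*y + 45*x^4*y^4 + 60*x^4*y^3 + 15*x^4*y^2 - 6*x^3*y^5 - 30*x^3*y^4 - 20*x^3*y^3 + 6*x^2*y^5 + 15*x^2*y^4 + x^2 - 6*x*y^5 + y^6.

The Hessian of f at 0 is [[2, 0], [0, 0]] with rank 1, so corank 1. A Groebner basis of the Jacobian ideal J(f) in C{x,y} is {y^5, x}; counting standard monomials gives mu = 5. Corank 1: A-series; mu = 5 gives A_5.

5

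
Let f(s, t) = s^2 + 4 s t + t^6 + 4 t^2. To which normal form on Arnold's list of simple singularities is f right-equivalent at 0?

A_{5}

The Hessian of f at 0 has rank 1. Corank 1: A-series; mu = 5 gives A_5.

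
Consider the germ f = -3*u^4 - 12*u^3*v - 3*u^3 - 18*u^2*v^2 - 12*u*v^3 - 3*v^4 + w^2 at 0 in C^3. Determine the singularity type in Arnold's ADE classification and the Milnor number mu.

The Hessian of f at 0 is [[0, 0, 0], [0, 0, 0], [0, 0, 2]] with rank 1, so corank 2. A Groebner basis of the Jacobian ideal J(f) in C{u,v,w} is {v^4, u*v^2 + v^3/3, u^2, w}; counting standard monomials gives mu = 6. Corank 2; j^3 = -3*u^3 is a perfect cube, so E-series; the 4-jet and mu = 6 give E_6.

Type E_6, Milnor number mu = 6.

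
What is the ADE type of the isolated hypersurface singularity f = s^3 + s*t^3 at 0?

E_7

The Hessian of f at 0 has rank 0. Corank 2; j^3 = s^3 is a perfect cube, so E-series; the 4-jet and mu = 7 give E_7.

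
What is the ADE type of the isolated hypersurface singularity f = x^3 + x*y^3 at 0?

E7

The Hessian of f at 0 has rank 0. Corank 2; j^3 = x^3 is a perfect cube, so E-series; the 4-jet and mu = 7 give E_7.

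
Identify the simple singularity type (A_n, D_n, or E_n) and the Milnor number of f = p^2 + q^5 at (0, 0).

Type A4, Milnor number mu = 4.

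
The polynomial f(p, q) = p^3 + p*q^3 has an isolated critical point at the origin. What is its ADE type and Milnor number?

Type E7, Milnor number mu = 7.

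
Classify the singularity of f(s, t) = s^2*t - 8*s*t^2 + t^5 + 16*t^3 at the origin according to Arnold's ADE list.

D_6

The Hessian of f at 0 has rank 0. Corank 2; j^3 = t*(s - 4*t)^2 has shape L^2 M (L != M), so D-series; mu = 6 gives D_6.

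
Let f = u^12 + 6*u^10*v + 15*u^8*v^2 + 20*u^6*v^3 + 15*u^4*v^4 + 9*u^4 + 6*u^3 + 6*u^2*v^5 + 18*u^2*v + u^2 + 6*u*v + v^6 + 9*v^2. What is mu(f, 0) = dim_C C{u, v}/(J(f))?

The Hessian of f at 0 has rank 1. Corank 1: A-series; mu = 5 gives A_5.

5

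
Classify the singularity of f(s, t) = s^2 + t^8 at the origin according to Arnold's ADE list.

The Hessian of f at 0 has rank 1. Corank 1: A-series; mu = 7 gives A_7.

A_7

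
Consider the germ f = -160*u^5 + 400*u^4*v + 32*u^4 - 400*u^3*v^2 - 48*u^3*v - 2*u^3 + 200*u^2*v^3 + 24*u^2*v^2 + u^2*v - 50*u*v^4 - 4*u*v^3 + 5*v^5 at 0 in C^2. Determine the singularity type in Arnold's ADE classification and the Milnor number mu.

Type D6, Milnor number mu = 6.

The Hessian of f at 0 is [[0, 0], [0, 0]] with rank 0, so corank 2. A Groebner basis of the Jacobian ideal J(f) in C{u,v} is {u^3, u^2*v, 2*u^2 + u*v^2, 13*u^2 - u*v/2 + v^3}; counting standard monomials gives mu = 6. Corank 2; j^3 = -u^2*(2*u - v) has shape L^2 M (L != M), so D-series; mu = 6 gives D_6.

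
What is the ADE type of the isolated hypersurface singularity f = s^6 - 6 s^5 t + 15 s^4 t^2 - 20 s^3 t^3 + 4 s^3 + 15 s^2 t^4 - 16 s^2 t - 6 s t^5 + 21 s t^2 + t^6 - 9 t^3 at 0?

D_{7}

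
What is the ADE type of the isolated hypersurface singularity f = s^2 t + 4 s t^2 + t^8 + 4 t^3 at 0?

D_{9}

The Hessian of f at 0 has rank 0. Corank 2; j^3 = t*(s + 2*t)^2 has shape L^2 M (L != M), so D-series; mu = 9 gives D_9.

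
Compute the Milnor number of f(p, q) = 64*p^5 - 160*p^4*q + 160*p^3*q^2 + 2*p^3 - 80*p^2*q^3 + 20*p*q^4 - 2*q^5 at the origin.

The Hessian of f at 0 is [[0, 0], [0, 0]] with rank 0, so corank 2. A Groebner basis of the Jacobian ideal J(f) in C{p,q} is {q^5, p*q^3 - q^4/8, p^2}; counting standard monomials gives mu = 8. Corank 2; j^3 = 2*p^3 is a perfect cube, so E-series; the 5-jet and mu = 8 give E_8.

8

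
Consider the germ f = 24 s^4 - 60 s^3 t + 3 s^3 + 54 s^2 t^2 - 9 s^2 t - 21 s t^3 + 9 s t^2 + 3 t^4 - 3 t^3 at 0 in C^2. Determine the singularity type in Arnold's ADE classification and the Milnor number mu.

Type E_{7}, Milnor number mu = 7.

The Hessian of f at 0 has rank 0. Corank 2; j^3 = 3*(s - t)^3 is a perfect cube, so E-series; the 4-jet and mu = 7 give E_7.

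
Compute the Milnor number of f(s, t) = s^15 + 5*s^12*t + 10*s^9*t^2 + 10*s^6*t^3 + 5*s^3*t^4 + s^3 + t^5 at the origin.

8

The Hessian of f at 0 has rank 0. Corank 2; j^3 = s^3 is a perfect cube, so E-series; the 5-jet and mu = 8 give E_8.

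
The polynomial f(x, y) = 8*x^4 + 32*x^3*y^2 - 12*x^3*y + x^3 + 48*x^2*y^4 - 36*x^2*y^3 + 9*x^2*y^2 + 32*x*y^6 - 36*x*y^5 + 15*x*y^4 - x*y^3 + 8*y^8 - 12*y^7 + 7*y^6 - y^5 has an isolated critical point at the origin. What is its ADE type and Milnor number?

Type E_{7}, Milnor number mu = 7.

The Hessian of f at 0 is [[0, 0], [0, 0]] with rank 0, so corank 2. A Groebner basis of the Jacobian ideal J(f) in C{x,y} is {x^2/3 + y^4 - y^3/9, x^3, x^2*y + x^2/9 - y^3/27, x^2/9 + x*y^2 - y^3/27}; counting standard monomials gives mu = 7. Corank 2; j^3 = x^3 is a perfect cube, so E-series; the 4-jet and mu = 7 give E_7.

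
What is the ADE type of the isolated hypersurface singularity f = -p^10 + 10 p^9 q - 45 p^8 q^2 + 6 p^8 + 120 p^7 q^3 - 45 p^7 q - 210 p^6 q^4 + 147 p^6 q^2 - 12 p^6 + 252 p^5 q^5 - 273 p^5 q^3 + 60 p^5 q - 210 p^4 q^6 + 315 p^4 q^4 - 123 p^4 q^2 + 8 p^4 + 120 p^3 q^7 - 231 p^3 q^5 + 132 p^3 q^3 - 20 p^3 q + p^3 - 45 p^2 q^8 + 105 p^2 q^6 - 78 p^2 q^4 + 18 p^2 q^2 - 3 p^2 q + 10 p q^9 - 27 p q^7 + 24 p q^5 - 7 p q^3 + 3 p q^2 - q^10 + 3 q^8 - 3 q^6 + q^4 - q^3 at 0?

E_{7}

The Hessian of f at 0 is [[0, 0], [0, 0]] with rank 0, so corank 2. A Groebner basis of the Jacobian ideal J(f) in C{p,q} is {3*p^2/4 - 3*p*q/2 + q^4 + q^3/4 + 3*q^2/4, p^3 + 9*p^2/4 - 9*p*q/2 - q^3/4 + 9*q^2/4, p^2*q + 7*p^2/4 - 7*p*q/2 - 5*q^3/12 + 7*q^2/4, p^2 + p*q^2 - 2*p*q - 2*q^3/3 + q^2}; counting standard monomials gives mu = 7. Corank 2; j^3 = (p - q)^3 is a perfect cube, so E-series; the 4-jet and mu = 7 give E_7.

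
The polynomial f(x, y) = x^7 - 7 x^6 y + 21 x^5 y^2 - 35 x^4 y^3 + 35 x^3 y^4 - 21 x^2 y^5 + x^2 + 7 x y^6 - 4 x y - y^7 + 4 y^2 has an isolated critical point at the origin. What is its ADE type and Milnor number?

Type A_{6}, Milnor number mu = 6.

The Hessian of f at 0 has rank 1. Corank 1: A-series; mu = 6 gives A_6.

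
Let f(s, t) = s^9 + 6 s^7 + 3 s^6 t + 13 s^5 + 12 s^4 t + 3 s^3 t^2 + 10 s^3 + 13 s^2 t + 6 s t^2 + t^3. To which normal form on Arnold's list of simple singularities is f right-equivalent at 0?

D4

The Hessian of f at 0 has rank 0. Corank 2; j^3 = (2*s + t)*(5*s^2 + 4*s*t + t^2) splits into three distinct lines over C (the quadratic factor has nonzero discriminant), so D_4.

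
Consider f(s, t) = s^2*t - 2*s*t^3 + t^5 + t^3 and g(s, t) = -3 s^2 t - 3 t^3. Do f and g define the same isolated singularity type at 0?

Yes.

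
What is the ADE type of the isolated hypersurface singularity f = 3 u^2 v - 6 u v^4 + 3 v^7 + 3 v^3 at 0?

D4

The Hessian of f at 0 has rank 0. Corank 2; j^3 = 3*v*(u^2 + v^2) splits into three distinct lines over C (the quadratic factor has nonzero discriminant), so D_4.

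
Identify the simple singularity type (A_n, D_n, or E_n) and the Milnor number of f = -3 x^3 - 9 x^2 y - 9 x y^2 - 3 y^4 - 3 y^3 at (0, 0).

The Hessian of f at 0 is [[0, 0], [0, 0]] with rank 0, so corank 2. A Groebner basis of the Jacobian ideal J(f) in C{x,y} is {y^3, x^2 + 2*x*y + y^2}; counting standard monomials gives mu = 6. Corank 2; j^3 = -3*(x + y)^3 is a perfect cube, so E-series; the 4-jet and mu = 6 give E_6.

Type E6, Milnor number mu = 6.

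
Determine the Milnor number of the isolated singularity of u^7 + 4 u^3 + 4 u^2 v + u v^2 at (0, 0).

8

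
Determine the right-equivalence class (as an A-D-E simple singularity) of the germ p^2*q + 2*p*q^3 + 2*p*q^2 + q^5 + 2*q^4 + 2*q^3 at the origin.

The Hessian of f at 0 is [[0, 0], [0, 0]] with rank 0, so corank 2. A Groebner basis of the Jacobian ideal J(f) in C{p,q} is {q^3, p^2 + 2*q^2, p*q + q^2}; counting standard monomials gives mu = 4. Corank 2; j^3 = q*(p^2 + 2*p*q + 2*q^2) splits into three distinct lines over C (the quadratic factor has nonzero discriminant), so D_4.

D4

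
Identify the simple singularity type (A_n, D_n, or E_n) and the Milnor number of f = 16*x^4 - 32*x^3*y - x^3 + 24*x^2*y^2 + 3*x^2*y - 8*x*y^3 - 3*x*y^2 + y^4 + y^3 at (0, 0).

Type E_6, Milnor number mu = 6.

The Hessian of f at 0 is [[0, 0], [0, 0]] with rank 0, so corank 2. A Groebner basis of the Jacobian ideal J(f) in C{x,y} is {y^4, x*y^2 - 5*y^3/6, x^2 - 2*x*y + y^2}; counting standard monomials gives mu = 6. Corank 2; j^3 = -(x - y)^3 is a perfect cube, so E-series; the 4-jet and mu = 6 give E_6.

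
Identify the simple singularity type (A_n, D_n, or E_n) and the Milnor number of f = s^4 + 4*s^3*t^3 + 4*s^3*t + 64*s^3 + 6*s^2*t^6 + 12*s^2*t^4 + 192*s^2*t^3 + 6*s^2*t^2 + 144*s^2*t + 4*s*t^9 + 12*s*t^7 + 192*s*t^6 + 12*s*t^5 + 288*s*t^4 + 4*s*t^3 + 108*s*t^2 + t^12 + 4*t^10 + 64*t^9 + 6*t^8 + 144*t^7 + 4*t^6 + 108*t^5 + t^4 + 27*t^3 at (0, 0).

The Hessian of f at 0 is [[0, 0], [0, 0]] with rank 0, so corank 2. A Groebner basis of the Jacobian ideal J(f) in C{s,t} is {t^4, s*t^2 + 5*t^3/6, s^2 + 3*s*t/2 + 9*t^2/16}; counting standard monomials gives mu = 6. Corank 2; j^3 = (4*s + 3*t)^3 is a perfect cube, so E-series; the 4-jet and mu = 6 give E_6.

Type E6, Milnor number mu = 6.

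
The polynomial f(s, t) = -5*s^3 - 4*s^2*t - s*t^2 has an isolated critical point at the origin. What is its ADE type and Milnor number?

The Hessian of f at 0 has rank 0. Corank 2; j^3 = -s*(5*s^2 + 4*s*t + t^2) splits into three distinct lines over C (the quadratic factor has nonzero discriminant), so D_4.

Type D4, Milnor number mu = 4.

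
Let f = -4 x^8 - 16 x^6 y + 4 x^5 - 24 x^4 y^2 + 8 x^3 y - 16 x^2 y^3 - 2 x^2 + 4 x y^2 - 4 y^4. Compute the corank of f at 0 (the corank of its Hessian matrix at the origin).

Hessian at 0 has rank 1.

1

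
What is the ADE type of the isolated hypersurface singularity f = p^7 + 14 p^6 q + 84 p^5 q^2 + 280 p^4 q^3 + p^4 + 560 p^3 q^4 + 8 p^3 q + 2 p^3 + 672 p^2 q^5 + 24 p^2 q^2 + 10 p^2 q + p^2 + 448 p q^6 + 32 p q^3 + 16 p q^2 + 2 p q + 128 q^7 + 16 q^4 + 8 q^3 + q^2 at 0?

A6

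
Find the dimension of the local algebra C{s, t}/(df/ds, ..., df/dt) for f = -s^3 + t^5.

8

The Hessian of f at 0 has rank 0. Corank 2; j^3 = -s^3 is a perfect cube, so E-series; the 5-jet and mu = 8 give E_8.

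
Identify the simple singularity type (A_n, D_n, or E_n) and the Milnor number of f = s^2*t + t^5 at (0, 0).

Type D6, Milnor number mu = 6.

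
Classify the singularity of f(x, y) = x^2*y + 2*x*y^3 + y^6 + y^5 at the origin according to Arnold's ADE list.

D_7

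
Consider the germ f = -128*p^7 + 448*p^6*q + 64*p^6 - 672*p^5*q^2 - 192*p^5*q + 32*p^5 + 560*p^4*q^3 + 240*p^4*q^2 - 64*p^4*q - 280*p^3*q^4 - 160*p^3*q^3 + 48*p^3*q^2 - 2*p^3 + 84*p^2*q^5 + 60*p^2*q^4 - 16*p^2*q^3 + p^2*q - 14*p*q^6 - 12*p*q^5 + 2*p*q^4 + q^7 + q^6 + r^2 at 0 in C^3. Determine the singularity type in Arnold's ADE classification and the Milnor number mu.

Type D7, Milnor number mu = 7.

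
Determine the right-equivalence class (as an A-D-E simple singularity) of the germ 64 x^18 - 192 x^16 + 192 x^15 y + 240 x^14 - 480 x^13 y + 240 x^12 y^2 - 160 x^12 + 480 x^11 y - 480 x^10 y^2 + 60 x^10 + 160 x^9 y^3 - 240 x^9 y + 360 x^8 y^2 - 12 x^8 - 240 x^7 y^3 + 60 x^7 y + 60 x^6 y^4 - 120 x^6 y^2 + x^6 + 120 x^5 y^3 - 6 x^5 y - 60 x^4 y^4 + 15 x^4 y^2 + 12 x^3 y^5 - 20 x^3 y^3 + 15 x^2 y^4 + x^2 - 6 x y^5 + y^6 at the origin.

The Hessian of f at 0 has rank 1. Corank 1: A-series; mu = 5 gives A_5.

A5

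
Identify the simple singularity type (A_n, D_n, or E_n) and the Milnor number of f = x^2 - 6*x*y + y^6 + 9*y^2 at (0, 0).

Type A5, Milnor number mu = 5.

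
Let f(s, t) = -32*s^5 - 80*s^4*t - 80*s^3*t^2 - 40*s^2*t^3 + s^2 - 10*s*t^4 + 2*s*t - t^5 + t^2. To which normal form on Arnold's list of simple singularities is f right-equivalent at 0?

A4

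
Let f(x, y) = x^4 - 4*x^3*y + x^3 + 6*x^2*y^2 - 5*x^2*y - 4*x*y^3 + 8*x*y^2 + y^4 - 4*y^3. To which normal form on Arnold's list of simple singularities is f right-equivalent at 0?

D5

The Hessian of f at 0 has rank 0. Corank 2; j^3 = (x - 2*y)^2*(x - y) has shape L^2 M (L != M), so D-series; mu = 5 gives D_5.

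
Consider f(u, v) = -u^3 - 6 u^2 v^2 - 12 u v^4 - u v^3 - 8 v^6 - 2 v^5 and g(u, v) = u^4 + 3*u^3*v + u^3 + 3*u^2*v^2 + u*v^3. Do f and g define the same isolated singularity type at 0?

The Hessian of f at 0 has rank 0. Corank 2; j^3 = -u^3 is a perfect cube, so E-series; the 4-jet and mu = 7 give E_7. The Hessian of g at 0 has rank 0. Corank 2; j^3 = u^3 is a perfect cube, so E-series; the 4-jet and mu = 7 give E_7. Both have type E_7, hence right-equivalent.

Yes.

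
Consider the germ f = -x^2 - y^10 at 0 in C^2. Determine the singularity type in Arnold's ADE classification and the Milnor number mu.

Type A_{9}, Milnor number mu = 9.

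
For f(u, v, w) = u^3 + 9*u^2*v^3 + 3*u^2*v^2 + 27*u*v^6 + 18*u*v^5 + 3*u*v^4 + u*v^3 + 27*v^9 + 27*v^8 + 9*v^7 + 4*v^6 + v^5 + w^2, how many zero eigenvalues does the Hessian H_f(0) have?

2

Hessian at 0 has rank 1.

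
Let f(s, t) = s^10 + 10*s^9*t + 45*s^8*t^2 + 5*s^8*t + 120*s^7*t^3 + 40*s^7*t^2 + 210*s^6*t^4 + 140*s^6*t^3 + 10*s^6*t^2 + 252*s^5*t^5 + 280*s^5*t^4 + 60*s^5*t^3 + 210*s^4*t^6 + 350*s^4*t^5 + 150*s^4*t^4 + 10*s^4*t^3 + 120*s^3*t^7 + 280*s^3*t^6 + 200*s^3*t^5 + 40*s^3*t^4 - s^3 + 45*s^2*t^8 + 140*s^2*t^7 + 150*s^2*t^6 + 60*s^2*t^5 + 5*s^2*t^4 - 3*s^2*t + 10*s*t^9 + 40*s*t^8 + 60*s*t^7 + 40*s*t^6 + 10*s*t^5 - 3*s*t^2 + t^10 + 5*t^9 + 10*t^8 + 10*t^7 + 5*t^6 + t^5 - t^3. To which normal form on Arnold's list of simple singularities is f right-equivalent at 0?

The Hessian of f at 0 is [[0, 0], [0, 0]] with rank 0, so corank 2. A Groebner basis of the Jacobian ideal J(f) in C{s,t} is {t^4, s^2 + 2*s*t + t^2}; counting standard monomials gives mu = 8. Corank 2; j^3 = -(s + t)^3 is a perfect cube, so E-series; the 5-jet and mu = 8 give E_8.

E8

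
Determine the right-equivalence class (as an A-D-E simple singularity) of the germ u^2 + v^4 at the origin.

The Hessian of f at 0 is [[2, 0], [0, 0]] with rank 1, so corank 1. A Groebner basis of the Jacobian ideal J(f) in C{u,v} is {v^3, u}; counting standard monomials gives mu = 3. Corank 1: A-series; mu = 3 gives A_3.

A_{3}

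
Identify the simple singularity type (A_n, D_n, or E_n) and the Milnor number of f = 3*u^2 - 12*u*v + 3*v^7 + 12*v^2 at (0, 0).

Type A_{6}, Milnor number mu = 6.

The Hessian of f at 0 has rank 1. Corank 1: A-series; mu = 6 gives A_6.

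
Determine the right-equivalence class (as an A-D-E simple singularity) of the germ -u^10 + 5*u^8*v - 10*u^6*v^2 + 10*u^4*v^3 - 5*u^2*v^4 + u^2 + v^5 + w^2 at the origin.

A4

The Hessian of f at 0 is [[2, 0, 0], [0, 0, 0], [0, 0, 2]] with rank 2, so corank 1. A Groebner basis of the Jacobian ideal J(f) in C{u,v,w} is {v^4, u, w}; counting standard monomials gives mu = 4. Corank 1: A-series; mu = 4 gives A_4.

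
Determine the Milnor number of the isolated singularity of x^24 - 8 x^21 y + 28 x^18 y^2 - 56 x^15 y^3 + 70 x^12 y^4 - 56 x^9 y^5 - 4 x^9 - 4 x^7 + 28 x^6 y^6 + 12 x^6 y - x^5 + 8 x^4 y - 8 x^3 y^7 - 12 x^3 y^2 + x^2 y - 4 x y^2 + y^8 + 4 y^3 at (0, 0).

9

The Hessian of f at 0 is [[0, 0], [0, 0]] with rank 0, so corank 2. A Groebner basis of the Jacobian ideal J(f) in C{x,y} is {x^2*y^2 - x^2*y/256 - x^2/8 + x*y^2/64 + 3*x*y/4 - y^3/64 - y^2, -x^2*y/256 - x^2/8 + x*y^3 + x*y^2/64 + 5*x*y/8 - y^3/64 - 3*y^2/4, -3*x^2*y/1024 - 3*x^2/32 + 3*x*y^2/256 + 7*x*y/16 + y^4 - 3*y^3/256 - y^2/2, x^3 - 6*x^2*y + 12*x*y^2 - 8*y^3}; counting standard monomials gives mu = 9. Corank 2; j^3 = y*(x - 2*y)^2 has shape L^2 M (L != M), so D-series; mu = 9 gives D_9.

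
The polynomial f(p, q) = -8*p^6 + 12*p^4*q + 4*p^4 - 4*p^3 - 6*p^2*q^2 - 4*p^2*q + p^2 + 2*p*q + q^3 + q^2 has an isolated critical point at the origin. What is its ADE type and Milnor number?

The Hessian of f at 0 is [[2, 2], [2, 2]] with rank 1, so corank 1. A Groebner basis of the Jacobian ideal J(f) in C{p,q} is {q^2, p + q}; counting standard monomials gives mu = 2. Corank 1: A-series; mu = 2 gives A_2.

Type A_2, Milnor number mu = 2.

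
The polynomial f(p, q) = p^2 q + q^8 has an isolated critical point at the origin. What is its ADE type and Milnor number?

The Hessian of f at 0 has rank 0. Corank 2; j^3 = p^2*q has shape L^2 M (L != M), so D-series; mu = 9 gives D_9.

Type D_{9}, Milnor number mu = 9.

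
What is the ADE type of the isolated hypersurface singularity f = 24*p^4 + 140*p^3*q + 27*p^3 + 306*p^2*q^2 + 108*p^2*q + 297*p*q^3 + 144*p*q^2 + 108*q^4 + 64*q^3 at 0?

The Hessian of f at 0 is [[0, 0], [0, 0]] with rank 0, so corank 2. A Groebner basis of the Jacobian ideal J(f) in C{p,q} is {19683*p^2/4 + 13122*p*q + q^4 + 27*q^3/4 + 8748*q^2, p^3 + 459*p^2 + 1224*p*q + 3*q^3 + 816*q^2, p^2*q - 891*p^2/4 - 594*p*q - 25*q^3/12 - 396*q^2, 81*p^2 + p*q^2 + 216*p*q + 13*q^3/9 + 144*q^2}; counting standard monomials gives mu = 7. Corank 2; j^3 = (3*p + 4*q)^3 is a perfect cube, so E-series; the 4-jet and mu = 7 give E_7.

E_7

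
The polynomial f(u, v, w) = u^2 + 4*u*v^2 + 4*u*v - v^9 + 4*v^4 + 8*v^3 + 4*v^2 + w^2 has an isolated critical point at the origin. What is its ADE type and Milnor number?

Type A8, Milnor number mu = 8.

The Hessian of f at 0 has rank 2. Corank 1: A-series; mu = 8 gives A_8.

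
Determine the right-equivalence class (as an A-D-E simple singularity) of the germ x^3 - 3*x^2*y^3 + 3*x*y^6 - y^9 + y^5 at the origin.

E8

The Hessian of f at 0 is [[0, 0], [0, 0]] with rank 0, so corank 2. A Groebner basis of the Jacobian ideal J(f) in C{x,y} is {-x^2/2 + x*y^3, y^4, x^3, x^2*y}; counting standard monomials gives mu = 8. Corank 2; j^3 = x^3 is a perfect cube, so E-series; the 5-jet and mu = 8 give E_8.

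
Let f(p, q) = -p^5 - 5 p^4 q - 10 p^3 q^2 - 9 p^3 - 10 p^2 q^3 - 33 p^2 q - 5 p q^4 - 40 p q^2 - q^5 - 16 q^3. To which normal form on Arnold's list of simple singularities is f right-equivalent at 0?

D6

The Hessian of f at 0 is [[0, 0], [0, 0]] with rank 0, so corank 2. A Groebner basis of the Jacobian ideal J(f) in C{p,q} is {243*p*q/5 + q^4 + 324*q^2/5, p*q^2 + 4*q^3/3, p^2 + 7*p*q/3 + 4*q^2/3}; counting standard monomials gives mu = 6. Corank 2; j^3 = -(p + q)*(3*p + 4*q)^2 has shape L^2 M (L != M), so D-series; mu = 6 gives D_6.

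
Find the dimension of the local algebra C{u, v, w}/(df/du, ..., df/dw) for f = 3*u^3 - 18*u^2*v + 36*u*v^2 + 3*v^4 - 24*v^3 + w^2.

The Hessian of f at 0 has rank 1. Corank 2; j^3 = 3*(u - 2*v)^3 is a perfect cube, so E-series; the 4-jet and mu = 6 give E_6.

6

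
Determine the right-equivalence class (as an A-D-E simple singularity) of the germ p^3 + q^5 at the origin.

The Hessian of f at 0 has rank 0. Corank 2; j^3 = p^3 is a perfect cube, so E-series; the 5-jet and mu = 8 give E_8.

E8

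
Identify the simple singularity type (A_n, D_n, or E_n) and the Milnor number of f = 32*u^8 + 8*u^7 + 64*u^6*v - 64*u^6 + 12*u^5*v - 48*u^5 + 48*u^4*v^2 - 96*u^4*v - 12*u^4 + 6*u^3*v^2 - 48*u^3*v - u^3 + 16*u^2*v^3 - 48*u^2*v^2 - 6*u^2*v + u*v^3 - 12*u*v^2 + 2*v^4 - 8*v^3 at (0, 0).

The Hessian of f at 0 has rank 0. Corank 2; j^3 = -(u + 2*v)^3 is a perfect cube, so E-series; the 4-jet and mu = 7 give E_7.

Type E7, Milnor number mu = 7.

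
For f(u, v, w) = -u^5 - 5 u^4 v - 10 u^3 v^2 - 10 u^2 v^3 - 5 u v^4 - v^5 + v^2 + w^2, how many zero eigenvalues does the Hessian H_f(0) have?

1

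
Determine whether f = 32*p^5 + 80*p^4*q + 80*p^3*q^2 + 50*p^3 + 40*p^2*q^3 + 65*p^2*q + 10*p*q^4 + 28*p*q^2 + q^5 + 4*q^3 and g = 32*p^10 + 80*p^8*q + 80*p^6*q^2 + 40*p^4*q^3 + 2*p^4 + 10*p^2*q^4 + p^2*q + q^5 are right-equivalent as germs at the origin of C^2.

The Hessian of f at 0 has rank 0. Corank 2; j^3 = (2*p + q)*(5*p + 2*q)^2 has shape L^2 M (L != M), so D-series; mu = 6 gives D_6. The Hessian of g at 0 has rank 0. Corank 2; j^3 = p^2*q has shape L^2 M (L != M), so D-series; mu = 6 gives D_6. Both have type D_6, hence right-equivalent.

Yes.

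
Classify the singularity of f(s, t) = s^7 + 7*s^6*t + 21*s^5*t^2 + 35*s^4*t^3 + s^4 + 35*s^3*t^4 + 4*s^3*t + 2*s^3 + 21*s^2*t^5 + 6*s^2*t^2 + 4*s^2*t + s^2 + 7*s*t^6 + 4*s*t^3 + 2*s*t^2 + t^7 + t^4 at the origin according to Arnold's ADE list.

The Hessian of f at 0 has rank 1. Corank 1: A-series; mu = 6 gives A_6.

A_{6}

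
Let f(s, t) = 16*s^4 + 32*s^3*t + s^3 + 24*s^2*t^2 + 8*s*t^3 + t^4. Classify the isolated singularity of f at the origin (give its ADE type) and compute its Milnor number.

Type E6, Milnor number mu = 6.

The Hessian of f at 0 is [[0, 0], [0, 0]] with rank 0, so corank 2. A Groebner basis of the Jacobian ideal J(f) in C{s,t} is {t^4, s*t^2 + t^3/6, s^2}; counting standard monomials gives mu = 6. Corank 2; j^3 = s^3 is a perfect cube, so E-series; the 4-jet and mu = 6 give E_6.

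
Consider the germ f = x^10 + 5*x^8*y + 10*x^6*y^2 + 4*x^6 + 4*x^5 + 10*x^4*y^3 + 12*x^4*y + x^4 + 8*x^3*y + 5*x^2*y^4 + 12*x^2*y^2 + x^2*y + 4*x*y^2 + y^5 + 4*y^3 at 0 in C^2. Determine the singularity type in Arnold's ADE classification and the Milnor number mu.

Type D_{6}, Milnor number mu = 6.

The Hessian of f at 0 is [[0, 0], [0, 0]] with rank 0, so corank 2. A Groebner basis of the Jacobian ideal J(f) in C{x,y} is {x^3 + 32*x^2/59 + 69*x*y/59 + 10*y^2/59, x^2*y + x*y/2 + y^2, -8*x^2/59 + x*y^2 - 187*x*y/236 - 123*y^2/118, 8*x^2/59 + 315*x*y/472 + y^3 + 187*y^2/236}; counting standard monomials gives mu = 6. Corank 2; j^3 = y*(x + 2*y)^2 has shape L^2 M (L != M), so D-series; mu = 6 gives D_6.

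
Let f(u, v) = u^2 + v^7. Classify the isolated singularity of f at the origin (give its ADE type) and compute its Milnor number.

Type A6, Milnor number mu = 6.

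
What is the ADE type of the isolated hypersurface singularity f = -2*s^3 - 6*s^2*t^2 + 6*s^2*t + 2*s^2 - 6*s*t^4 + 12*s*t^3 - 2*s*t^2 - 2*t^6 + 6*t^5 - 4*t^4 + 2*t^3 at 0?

A_2

The Hessian of f at 0 is [[4, 0], [0, 0]] with rank 1, so corank 1. A Groebner basis of the Jacobian ideal J(f) in C{s,t} is {t^2, s}; counting standard monomials gives mu = 2. Corank 1: A-series; mu = 2 gives A_2.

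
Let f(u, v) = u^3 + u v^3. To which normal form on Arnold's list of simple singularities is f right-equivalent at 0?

E_7

The Hessian of f at 0 is [[0, 0], [0, 0]] with rank 0, so corank 2. A Groebner basis of the Jacobian ideal J(f) in C{u,v} is {u^3, u*v^2, 3*u^2 + v^3}; counting standard monomials gives mu = 7. Corank 2; j^3 = u^3 is a perfect cube, so E-series; the 4-jet and mu = 7 give E_7.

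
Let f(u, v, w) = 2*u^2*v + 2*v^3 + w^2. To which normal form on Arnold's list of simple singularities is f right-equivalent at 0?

D4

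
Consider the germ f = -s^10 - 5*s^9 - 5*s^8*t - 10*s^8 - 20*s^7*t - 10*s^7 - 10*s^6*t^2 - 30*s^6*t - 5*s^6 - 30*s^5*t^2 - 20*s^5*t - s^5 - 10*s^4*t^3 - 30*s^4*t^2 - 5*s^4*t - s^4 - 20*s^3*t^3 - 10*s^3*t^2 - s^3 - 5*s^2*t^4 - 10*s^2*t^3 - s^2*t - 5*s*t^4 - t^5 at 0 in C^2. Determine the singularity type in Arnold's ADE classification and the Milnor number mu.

The Hessian of f at 0 is [[0, 0], [0, 0]] with rank 0, so corank 2. A Groebner basis of the Jacobian ideal J(f) in C{s,t} is {-s*t/5 + t^4, s*t^2, s^2 + s*t}; counting standard monomials gives mu = 6. Corank 2; j^3 = -s^2*(s + t) has shape L^2 M (L != M), so D-series; mu = 6 gives D_6.

Type D_6, Milnor number mu = 6.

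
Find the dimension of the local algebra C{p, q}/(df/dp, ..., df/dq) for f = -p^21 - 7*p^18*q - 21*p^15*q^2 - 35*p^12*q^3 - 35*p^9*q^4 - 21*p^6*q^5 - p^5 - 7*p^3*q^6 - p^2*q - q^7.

8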